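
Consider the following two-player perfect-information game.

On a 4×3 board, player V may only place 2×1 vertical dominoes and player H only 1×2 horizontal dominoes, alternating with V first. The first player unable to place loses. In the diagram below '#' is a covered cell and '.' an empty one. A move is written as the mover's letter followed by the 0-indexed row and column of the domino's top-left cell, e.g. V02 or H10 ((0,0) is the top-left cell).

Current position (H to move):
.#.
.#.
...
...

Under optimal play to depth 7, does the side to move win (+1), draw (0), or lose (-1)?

ply 1, H at .#./.#./.../... | H20=-1→.#./.#./##./...*; H21=-1→.#./.#./.##/...; H30=-1→.#./.#./.../##.; H31=-1→.#./.#./.../.##
ply 2, V at .#./.#./##./... | V00=+1→##./##./##./...*; V02=+1→.##/.##/##./...; V12=+1→.#./.##/###/...; V22=+1→.#./.#./###/..#
ply 3, H at ##./##./##./... | H30=-1→##./##./##./##.*; H31=-1→##./##./##./.##
ply 4, V at ##./##./##./##. | V02=+1→###/###/##./##.*; V12=+1→##./###/###/##.; V22=+1→##./##./###/###
ply 5: ###/###/##./##. is terminal -1 (H); from .#./.#./.../... depth 7

value(.#./.#./.../..., H) = -1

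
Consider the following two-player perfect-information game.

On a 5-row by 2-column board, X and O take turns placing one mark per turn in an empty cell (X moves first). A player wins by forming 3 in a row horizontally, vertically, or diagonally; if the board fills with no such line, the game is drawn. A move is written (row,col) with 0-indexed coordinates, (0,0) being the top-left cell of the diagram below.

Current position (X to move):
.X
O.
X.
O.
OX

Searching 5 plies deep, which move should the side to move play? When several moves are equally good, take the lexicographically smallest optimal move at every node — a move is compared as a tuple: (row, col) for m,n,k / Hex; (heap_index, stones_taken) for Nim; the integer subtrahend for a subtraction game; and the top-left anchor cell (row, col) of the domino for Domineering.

[.X/O./X./O./OX] X move#1: (0,0):+0/XX/O./X./O./OX, (1,1):+0/.X/OX/X./O./OX, (2,1):+1/.X/O./XX/O./OX*, (3,1):+0/.X/O./X./OX/OX
[.X/O./XX/O./OX] O move#2: (0,0):-1/OX/O./XX/O./OX*, (1,1):-1/.X/OO/XX/O./OX, (3,1):-1/.X/O./XX/OO/OX
[OX/O./XX/O./OX] X move#3: (1,1):+1/OX/OX/XX/O./OX*, (3,1):+1/OX/O./XX/OX/OX
[OX/OX/XX/O./OX] end (terminal -1, O#4); searched .X/O./X./O./OX to 5

X's best at [.X/O./X./O./OX]: (2,1)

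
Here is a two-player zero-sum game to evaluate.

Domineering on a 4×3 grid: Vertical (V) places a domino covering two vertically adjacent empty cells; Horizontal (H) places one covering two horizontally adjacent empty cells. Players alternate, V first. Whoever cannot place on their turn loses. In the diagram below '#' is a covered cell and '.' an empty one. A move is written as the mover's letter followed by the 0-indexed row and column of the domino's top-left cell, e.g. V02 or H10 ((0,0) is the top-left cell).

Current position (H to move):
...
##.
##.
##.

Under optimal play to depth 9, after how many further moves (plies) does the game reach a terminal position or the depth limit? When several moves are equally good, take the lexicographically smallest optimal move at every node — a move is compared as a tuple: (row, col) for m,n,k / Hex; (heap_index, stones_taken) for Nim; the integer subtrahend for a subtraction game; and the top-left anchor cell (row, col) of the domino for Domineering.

PV length from [.../##./##./##.]: 2 plies

ply 1, H at .../##./##./##. | H00=-1→##./##./##./##.*; H01=-1→.##/##./##./##.
ply 2, V at ##./##./##./##. | V02=+1→###/###/##./##.*; V12=+1→##./###/###/##.; V22=+1→##./##./###/###
ply 3: ###/###/##./##. is terminal -1 (H); from .../##./##./##. depth 9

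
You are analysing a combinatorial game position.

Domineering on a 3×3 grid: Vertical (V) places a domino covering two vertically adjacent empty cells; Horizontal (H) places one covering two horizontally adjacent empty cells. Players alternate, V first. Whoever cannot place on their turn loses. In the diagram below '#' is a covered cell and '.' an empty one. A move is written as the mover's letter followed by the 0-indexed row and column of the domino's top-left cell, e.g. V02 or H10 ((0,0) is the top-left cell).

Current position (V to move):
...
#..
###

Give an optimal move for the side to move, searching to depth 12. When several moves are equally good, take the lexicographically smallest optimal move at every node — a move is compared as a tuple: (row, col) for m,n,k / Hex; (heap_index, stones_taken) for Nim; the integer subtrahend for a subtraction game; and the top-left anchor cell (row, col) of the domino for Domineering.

V's best at [.../#../###]: V01

p1 V@[.../#../###]: V01[.#./##./###]+1* V02[..#/#.#/###]-1
p2 H@[.#./##./###] terminal -1; root [.../#../###] d12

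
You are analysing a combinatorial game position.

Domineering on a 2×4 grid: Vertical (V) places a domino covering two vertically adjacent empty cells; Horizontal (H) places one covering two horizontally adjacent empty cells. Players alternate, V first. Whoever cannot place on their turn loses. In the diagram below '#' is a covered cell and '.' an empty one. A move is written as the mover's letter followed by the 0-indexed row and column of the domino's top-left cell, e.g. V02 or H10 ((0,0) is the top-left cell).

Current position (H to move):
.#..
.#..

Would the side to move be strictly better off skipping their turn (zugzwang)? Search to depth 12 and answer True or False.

zugzwang(.#../.#.., H) = False

[.#../.#..] H move#1: H02:+1/.###/.#..*, H12:+1/.#../.###
[.###/.#..] V move#2: V00:-1/####/##..*
[####/##..] H move#3: H12:+1/####/####*
[####/####] end (terminal -1, V#4); searched .#../.#.. to 12
if H skipped the turn, V would face:
~ [.#../.#..] V move#1: V00:-1/##../##.., V02:+1/.##./.##.*, V03:+1/.#.#/.#.#
~ [.##./.##.] end (terminal -1, H#2); searched .#../.#.. to 12
compare (H): move=+1 vs pass=-1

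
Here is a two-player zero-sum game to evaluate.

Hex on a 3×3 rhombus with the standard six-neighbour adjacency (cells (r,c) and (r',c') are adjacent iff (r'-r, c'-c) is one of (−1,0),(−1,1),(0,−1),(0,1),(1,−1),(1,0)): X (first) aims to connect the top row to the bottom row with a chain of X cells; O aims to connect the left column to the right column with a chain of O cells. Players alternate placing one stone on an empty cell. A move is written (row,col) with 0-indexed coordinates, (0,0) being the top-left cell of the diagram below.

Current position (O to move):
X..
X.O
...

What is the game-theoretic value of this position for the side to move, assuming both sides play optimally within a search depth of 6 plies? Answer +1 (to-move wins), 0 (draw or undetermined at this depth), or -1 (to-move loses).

value(X../X.O/..., O) = +1

ply 1, O at X../X.O/... | (0,1)=-1→XO./X.O/...; (0,2)=-1→X.O/X.O/...; (1,1)=-1→X../XOO/...; (2,0)=+1→X../X.O/O..*; (2,1)=-1→X../X.O/.O.; (2,2)=-1→X../X.O/..O
ply 2, X at X../X.O/O.. | (0,1)=-1→XX./X.O/O..*; (0,2)=-1→X.X/X.O/O..; (1,1)=-1→X../XXO/O..; (2,1)=-1→X../X.O/OX.; (2,2)=-1→X../X.O/O.X
ply 3, O at XX./X.O/O.. | (0,2)=+1→XXO/X.O/O..*; (1,1)=+1→XX./XOO/O..; (2,1)=+1→XX./X.O/OO.; (2,2)=+1→XX./X.O/O.O
ply 4, X at XXO/X.O/O.. | (1,1)=-1→XXO/XXO/O..*; (2,1)=-1→XXO/X.O/OX.; (2,2)=-1→XXO/X.O/O.X
ply 5, O at XXO/XXO/O.. | (2,1)=+1→XXO/XXO/OO.*; (2,2)=-1→XXO/XXO/O.O
ply 6: XXO/XXO/OO. is terminal -1 (X); from X../X.O/... depth 6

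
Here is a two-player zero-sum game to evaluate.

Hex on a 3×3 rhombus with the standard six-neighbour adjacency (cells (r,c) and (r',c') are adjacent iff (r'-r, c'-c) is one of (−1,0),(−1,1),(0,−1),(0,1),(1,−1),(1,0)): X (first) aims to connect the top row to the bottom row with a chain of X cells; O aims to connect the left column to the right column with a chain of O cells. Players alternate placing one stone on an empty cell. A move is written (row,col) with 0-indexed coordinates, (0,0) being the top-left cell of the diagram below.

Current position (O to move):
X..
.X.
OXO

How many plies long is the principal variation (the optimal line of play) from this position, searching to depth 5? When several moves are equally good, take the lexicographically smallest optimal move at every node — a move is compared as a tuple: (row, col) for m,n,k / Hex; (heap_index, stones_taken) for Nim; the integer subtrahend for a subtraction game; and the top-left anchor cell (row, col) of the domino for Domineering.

PV length from [X../.X./OXO]: 2 plies

p1 O@[X../.X./OXO]: (0,1)[XO./.X./OXO]-1* (0,2)[X.O/.X./OXO]-1 (1,0)[X../OX./OXO]-1 (1,2)[X../.XO/OXO]-1
p2 X@[XO./.X./OXO]: (0,2)[XOX/.X./OXO]+1* (1,0)[XO./XX./OXO]+1 (1,2)[XO./.XX/OXO]+1
p3 O@[XOX/.X./OXO] terminal -1; root [X../.X./OXO] d5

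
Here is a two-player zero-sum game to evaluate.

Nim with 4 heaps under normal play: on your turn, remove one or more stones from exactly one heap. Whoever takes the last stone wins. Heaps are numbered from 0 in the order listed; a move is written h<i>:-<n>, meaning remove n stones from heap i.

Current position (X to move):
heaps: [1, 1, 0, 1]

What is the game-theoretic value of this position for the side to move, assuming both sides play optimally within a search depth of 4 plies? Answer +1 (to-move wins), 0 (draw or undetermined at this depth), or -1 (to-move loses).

p1 X@[(1,1,0,1)]: h0:-1[(0,1,0,1)]+1* h1:-1[(1,0,0,1)]+1 h3:-1[(1,1,0,0)]+1
p2 O@[(0,1,0,1)]: h1:-1[(0,0,0,1)]-1* h3:-1[(0,1,0,0)]-1
p3 X@[(0,0,0,1)]: h3:-1[(0,0,0,0)]+1*
p4 O@[(0,0,0,0)] terminal -1; root [(1,1,0,1)] d4

value((1,1,0,1), X) = +1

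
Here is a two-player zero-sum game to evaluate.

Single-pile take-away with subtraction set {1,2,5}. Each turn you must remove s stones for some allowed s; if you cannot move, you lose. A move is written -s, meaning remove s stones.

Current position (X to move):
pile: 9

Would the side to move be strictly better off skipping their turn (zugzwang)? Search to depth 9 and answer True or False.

zugzwang(9, X) = True

p1 X@[9]: -1[8]-1* -2[7]-1 -5[4]-1
p2 O@[8]: -1[7]-1 -2[6]+1* -5[3]+1
p3 X@[6]: -1[5]-1* -2[4]-1 -5[1]-1
p4 O@[5]: -1[4]-1 -2[3]+1* -5[0]+1
p5 X@[3]: -1[2]-1* -2[1]-1
p6 O@[2]: -1[1]-1 -2[0]+1*
p7 X@[0] terminal -1; root [9] d9
if X skipped the turn, O would face:
~ p1 O@[9]: -1[8]-1* -2[7]-1 -5[4]-1
~ p2 X@[8]: -1[7]-1 -2[6]+1* -5[3]+1
~ p3 O@[6]: -1[5]-1* -2[4]-1 -5[1]-1
~ p4 X@[5]: -1[4]-1 -2[3]+1* -5[0]+1
~ p5 O@[3]: -1[2]-1* -2[1]-1
~ p6 X@[2]: -1[1]-1 -2[0]+1*
~ p7 O@[0] terminal -1; root [9] d9
compare (X): move=-1 vs pass=+1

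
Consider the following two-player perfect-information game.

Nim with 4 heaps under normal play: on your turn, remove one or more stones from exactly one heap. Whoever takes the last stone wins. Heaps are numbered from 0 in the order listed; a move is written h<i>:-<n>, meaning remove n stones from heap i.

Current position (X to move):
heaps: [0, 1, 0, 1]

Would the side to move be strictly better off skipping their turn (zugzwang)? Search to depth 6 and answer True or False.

[(0,1,0,1)] X move#1: h1:-1:-1/(0,0,0,1)*, h3:-1:-1/(0,1,0,0)
[(0,0,0,1)] O move#2: h3:-1:+1/(0,0,0,0)*
[(0,0,0,0)] end (terminal -1, X#3); searched (0,1,0,1) to 6
if X skipped the turn, O would face:
~ [(0,1,0,1)] O move#1: h1:-1:-1/(0,0,0,1)*, h3:-1:-1/(0,1,0,0)
~ [(0,0,0,1)] X move#2: h3:-1:+1/(0,0,0,0)*
~ [(0,0,0,0)] end (terminal -1, O#3); searched (0,1,0,1) to 6
compare (X): move=-1 vs pass=+1

zugzwang((0,1,0,1), X) = True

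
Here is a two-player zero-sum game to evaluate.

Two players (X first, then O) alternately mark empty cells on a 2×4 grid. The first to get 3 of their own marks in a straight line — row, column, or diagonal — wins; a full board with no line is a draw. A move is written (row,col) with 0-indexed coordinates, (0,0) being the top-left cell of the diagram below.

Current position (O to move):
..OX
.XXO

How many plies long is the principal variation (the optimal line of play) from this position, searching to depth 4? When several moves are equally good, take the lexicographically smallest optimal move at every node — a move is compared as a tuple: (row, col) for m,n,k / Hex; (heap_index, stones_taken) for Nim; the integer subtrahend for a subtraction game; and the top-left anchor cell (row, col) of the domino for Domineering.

PV length from [..OX/.XXO]: 3 plies

ply 1, O at ..OX/.XXO | (0,0)=-1→O.OX/.XXO; (0,1)=-1→.OOX/.XXO; (1,0)=+0→..OX/OXXO*
ply 2, X at ..OX/OXXO | (0,0)=+0→X.OX/OXXO*; (0,1)=+0→.XOX/OXXO
ply 3, O at X.OX/OXXO | (0,1)=+0→XOOX/OXXO*
ply 4: XOOX/OXXO is terminal +0 (X); from ..OX/.XXO depth 4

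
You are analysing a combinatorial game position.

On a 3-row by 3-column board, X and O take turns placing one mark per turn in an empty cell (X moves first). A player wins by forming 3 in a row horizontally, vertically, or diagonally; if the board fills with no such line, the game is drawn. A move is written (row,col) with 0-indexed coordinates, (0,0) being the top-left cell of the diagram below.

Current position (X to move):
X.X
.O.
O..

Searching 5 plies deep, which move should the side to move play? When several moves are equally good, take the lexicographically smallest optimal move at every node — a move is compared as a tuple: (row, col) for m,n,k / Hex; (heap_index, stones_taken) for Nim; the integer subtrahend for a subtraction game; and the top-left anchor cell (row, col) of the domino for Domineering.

ply 1, X at X.X/.O./O.. | (0,1)=+1→XXX/.O./O..*; (1,0)=+0→X.X/XO./O..; (1,2)=+1→X.X/.OX/O..; (2,1)=+0→X.X/.O./OX.; (2,2)=+1→X.X/.O./O.X
ply 2: XXX/.O./O.. is terminal -1 (O); from X.X/.O./O.. depth 5

X's best at [X.X/.O./O..]: (0,1)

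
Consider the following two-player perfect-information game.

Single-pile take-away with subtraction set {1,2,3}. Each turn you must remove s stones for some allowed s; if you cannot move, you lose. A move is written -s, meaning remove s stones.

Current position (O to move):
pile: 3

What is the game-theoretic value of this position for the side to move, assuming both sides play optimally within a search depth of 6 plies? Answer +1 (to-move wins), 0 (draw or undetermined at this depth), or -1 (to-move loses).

ply 1, O at 3 | -1=-1→2; -2=-1→1; -3=+1→0*
ply 2: 0 is terminal -1 (X); from 3 depth 6

value(3, O) = +1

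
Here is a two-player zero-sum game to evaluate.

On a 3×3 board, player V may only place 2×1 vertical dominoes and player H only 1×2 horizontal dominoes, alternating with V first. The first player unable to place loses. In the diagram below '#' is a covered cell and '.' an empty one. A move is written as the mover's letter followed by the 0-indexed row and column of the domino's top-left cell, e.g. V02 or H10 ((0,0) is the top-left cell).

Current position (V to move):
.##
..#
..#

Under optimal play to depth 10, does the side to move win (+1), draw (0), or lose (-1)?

value(.##/..#/..#, V) = +1

[.##/..#/..#] V move#1: V00:-1/###/#.#/..#, V10:+1/.##/#.#/#.#*, V11:+1/.##/.##/.##
[.##/#.#/#.#] end (terminal -1, H#2); searched .##/..#/..# to 10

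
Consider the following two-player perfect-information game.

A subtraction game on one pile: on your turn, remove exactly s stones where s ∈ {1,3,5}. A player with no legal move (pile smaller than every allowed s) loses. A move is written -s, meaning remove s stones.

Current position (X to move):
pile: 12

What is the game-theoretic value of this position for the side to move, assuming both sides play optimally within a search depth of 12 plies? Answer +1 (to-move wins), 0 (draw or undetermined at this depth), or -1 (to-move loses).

p1 X@[12]: -1[11]-1* -3[9]-1 -5[7]-1
p2 O@[11]: -1[10]+1* -3[8]+1 -5[6]+1
p3 X@[10]: -1[9]-1* -3[7]-1 -5[5]-1
p4 O@[9]: -1[8]+1* -3[6]+1 -5[4]+1
p5 X@[8]: -1[7]-1* -3[5]-1 -5[3]-1
p6 O@[7]: -1[6]+1* -3[4]+1 -5[2]+1
p7 X@[6]: -1[5]-1* -3[3]-1 -5[1]-1
p8 O@[5]: -1[4]+1* -3[2]+1 -5[0]+1
p9 X@[4]: -1[3]-1* -3[1]-1
p10 O@[3]: -1[2]+1* -3[0]+1
p11 X@[2]: -1[1]-1*
p12 O@[1]: -1[0]+1*
p13 X@[0] terminal -1; root [12] d12

value(12, X) = -1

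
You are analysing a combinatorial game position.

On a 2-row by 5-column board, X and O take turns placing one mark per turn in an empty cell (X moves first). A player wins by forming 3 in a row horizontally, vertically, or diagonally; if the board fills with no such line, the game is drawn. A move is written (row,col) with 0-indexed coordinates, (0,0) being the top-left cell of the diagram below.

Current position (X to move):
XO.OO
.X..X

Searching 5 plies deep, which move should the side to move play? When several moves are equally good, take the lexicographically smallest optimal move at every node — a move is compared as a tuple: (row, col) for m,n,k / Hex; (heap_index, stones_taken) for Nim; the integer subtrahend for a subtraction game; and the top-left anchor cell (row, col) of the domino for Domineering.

p1 X@[XO.OO/.X..X]: (0,2)[XOXOO/.X..X]+0* (1,0)[XO.OO/XX..X]-1 (1,2)[XO.OO/.XX.X]-1 (1,3)[XO.OO/.X.XX]-1
p2 O@[XOXOO/.X..X]: (1,0)[XOXOO/OX..X]+0* (1,2)[XOXOO/.XO.X]+0 (1,3)[XOXOO/.X.OX]+0
p3 X@[XOXOO/OX..X]: (1,2)[XOXOO/OXX.X]+0* (1,3)[XOXOO/OX.XX]+0
p4 O@[XOXOO/OXX.X]: (1,3)[XOXOO/OXXOX]+0*
p5 X@[XOXOO/OXXOX] terminal +0; root [XO.OO/.X..X] d5

X's best at [XO.OO/.X..X]: (0,2)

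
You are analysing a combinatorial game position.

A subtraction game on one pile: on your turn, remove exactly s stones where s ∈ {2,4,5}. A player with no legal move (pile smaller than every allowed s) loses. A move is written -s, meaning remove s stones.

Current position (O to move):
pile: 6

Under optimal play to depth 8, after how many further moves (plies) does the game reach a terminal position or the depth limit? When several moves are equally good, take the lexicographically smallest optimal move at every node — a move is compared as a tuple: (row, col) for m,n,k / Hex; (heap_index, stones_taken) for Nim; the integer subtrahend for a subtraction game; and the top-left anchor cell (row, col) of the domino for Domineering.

ply 1, O at 6 | -2=-1→4; -4=-1→2; -5=+1→1*
ply 2: 1 is terminal -1 (X); from 6 depth 8

PV length from [6]: 1 ply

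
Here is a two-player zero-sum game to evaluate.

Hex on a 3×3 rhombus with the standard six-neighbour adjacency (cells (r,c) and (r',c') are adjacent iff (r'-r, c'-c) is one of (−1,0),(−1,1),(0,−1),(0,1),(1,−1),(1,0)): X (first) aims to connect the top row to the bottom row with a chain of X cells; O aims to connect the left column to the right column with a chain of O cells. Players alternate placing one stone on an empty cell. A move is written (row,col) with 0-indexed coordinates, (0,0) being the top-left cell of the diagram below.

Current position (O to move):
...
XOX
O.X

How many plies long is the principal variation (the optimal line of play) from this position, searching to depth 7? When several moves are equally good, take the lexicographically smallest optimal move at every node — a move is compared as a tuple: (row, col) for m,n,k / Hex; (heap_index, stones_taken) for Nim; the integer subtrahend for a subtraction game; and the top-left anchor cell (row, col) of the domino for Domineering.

p1 O@[.../XOX/O.X]: (0,0)[O../XOX/O.X]-1 (0,1)[.O./XOX/O.X]-1 (0,2)[..O/XOX/O.X]+1* (2,1)[.../XOX/OOX]-1
p2 X@[..O/XOX/O.X] terminal -1; root [.../XOX/O.X] d7

PV length from [.../XOX/O.X]: 1 ply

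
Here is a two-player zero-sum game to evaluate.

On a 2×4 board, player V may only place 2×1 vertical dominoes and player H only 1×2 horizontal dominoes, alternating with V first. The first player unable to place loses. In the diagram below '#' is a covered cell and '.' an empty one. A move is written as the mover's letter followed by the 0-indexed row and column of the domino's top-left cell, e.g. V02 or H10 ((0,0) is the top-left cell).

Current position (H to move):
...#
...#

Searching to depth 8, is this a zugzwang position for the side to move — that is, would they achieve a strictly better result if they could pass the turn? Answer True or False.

ply 1, H at ...#/...# | H00=+1→##.#/...#*; H01=+1→.###/...#; H10=+1→...#/##.#; H11=+1→...#/.###
ply 2, V at ##.#/...# | V02=-1→####/..##*
ply 3, H at ####/..## | H10=+1→####/####*
ply 4: ####/#### is terminal -1 (V); from ...#/...# depth 8
pass branch (V moves first from the same position):
  | ply 1, V at ...#/...# | V00=-1→#..#/#..#; V01=+1→.#.#/.#.#*; V02=-1→..##/..##
  | ply 2: .#.#/.#.# is terminal -1 (H); from ...#/...# depth 8
H moving scores +1; H passing scores -1

zugzwang(...#/...#, H) = False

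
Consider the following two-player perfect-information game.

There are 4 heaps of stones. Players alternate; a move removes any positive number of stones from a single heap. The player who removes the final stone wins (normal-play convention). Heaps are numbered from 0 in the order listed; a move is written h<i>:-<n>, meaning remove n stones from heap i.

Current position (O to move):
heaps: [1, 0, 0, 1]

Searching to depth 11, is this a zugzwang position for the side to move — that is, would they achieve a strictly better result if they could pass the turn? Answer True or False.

p1 O@[(1,0,0,1)]: h0:-1[(0,0,0,1)]-1* h3:-1[(1,0,0,0)]-1
p2 X@[(0,0,0,1)]: h3:-1[(0,0,0,0)]+1*
p3 O@[(0,0,0,0)] terminal -1; root [(1,0,0,1)] d11
pass branch (X moves first from the same position):
  | p1 X@[(1,0,0,1)]: h0:-1[(0,0,0,1)]-1* h3:-1[(1,0,0,0)]-1
  | p2 O@[(0,0,0,1)]: h3:-1[(0,0,0,0)]+1*
  | p3 X@[(0,0,0,0)] terminal -1; root [(1,0,0,1)] d11
O moving scores -1; O passing scores +1

zugzwang((1,0,0,1), O) = True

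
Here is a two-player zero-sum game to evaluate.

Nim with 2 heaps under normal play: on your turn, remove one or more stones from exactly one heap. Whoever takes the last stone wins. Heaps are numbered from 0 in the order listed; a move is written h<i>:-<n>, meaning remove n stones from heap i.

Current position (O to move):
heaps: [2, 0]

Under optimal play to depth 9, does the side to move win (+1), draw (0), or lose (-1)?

[(2,0)] O move#1: h0:-1:-1/(1,0), h0:-2:+1/(0,0)*
[(0,0)] end (terminal -1, X#2); searched (2,0) to 9

value((2,0), O) = +1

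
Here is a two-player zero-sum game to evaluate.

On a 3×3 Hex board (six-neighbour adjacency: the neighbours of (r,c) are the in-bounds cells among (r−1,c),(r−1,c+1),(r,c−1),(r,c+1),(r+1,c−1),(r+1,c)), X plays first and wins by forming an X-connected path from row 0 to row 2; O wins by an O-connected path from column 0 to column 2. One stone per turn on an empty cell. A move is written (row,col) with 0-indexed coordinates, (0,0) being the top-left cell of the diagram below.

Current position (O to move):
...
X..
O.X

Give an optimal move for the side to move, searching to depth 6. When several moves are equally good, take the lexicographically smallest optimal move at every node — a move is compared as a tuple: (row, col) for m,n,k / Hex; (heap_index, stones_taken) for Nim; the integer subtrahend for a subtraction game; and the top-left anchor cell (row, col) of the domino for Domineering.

[.../X../O.X] O move#1: (0,0):-1/O../X../O.X, (0,1):-1/.O./X../O.X, (0,2):-1/..O/X../O.X, (1,1):+1/.../XO./O.X*, (1,2):+1/.../X.O/O.X, (2,1):-1/.../X../OOX
[.../XO./O.X] X move#2: (0,0):-1/X../XO./O.X*, (0,1):-1/.X./XO./O.X, (0,2):-1/..X/XO./O.X, (1,2):-1/.../XOX/O.X, (2,1):-1/.../XO./OXX
[X../XO./O.X] O move#3: (0,1):+1/XO./XO./O.X*, (0,2):+1/X.O/XO./O.X, (1,2):+1/X../XOO/O.X, (2,1):+1/X../XO./OOX
[XO./XO./O.X] X move#4: (0,2):-1/XOX/XO./O.X*, (1,2):-1/XO./XOX/O.X, (2,1):-1/XO./XO./OXX
[XOX/XO./O.X] O move#5: (1,2):+1/XOX/XOO/O.X*, (2,1):-1/XOX/XO./OOX
[XOX/XOO/O.X] end (terminal -1, X#6); searched .../X../O.X to 6

O's best at [.../X../O.X]: (1,1)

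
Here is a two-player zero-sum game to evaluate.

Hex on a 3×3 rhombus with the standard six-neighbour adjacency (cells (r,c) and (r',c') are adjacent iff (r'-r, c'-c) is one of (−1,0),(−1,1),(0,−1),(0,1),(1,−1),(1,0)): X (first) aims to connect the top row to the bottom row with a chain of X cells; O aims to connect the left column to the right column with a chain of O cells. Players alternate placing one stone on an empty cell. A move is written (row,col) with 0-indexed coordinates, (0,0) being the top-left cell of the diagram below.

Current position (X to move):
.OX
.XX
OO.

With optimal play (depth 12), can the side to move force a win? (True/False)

p1 X@[.OX/.XX/OO.]: (0,0)[XOX/.XX/OO.]-1 (1,0)[.OX/XXX/OO.]-1 (2,2)[.OX/.XX/OOX]+1*
p2 O@[.OX/.XX/OOX] terminal -1; root [.OX/.XX/OO.] d12

X winning at [.OX/.XX/OO.]: True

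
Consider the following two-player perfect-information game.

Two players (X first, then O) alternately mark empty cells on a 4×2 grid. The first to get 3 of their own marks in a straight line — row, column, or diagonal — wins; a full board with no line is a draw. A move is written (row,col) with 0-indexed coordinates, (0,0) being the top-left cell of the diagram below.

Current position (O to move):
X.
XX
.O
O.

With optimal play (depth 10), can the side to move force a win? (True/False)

ply 1, O at X./XX/.O/O. | (0,1)=-1→XO/XX/.O/O.; (2,0)=+0→X./XX/OO/O.*; (3,1)=-1→X./XX/.O/OO
ply 2, X at X./XX/OO/O. | (0,1)=+0→XX/XX/OO/O.*; (3,1)=+0→X./XX/OO/OX
ply 3, O at XX/XX/OO/O. | (3,1)=+0→XX/XX/OO/OO*
ply 4: XX/XX/OO/OO is terminal +0 (X); from X./XX/.O/O. depth 10

O winning at [X./XX/.O/O.]: False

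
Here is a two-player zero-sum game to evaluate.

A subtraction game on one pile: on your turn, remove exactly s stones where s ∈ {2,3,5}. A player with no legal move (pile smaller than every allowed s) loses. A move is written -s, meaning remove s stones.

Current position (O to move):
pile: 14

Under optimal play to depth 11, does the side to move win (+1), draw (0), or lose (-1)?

value(14, O) = -1

p1 O@[14]: -2[12]-1* -3[11]-1 -5[9]-1
p2 X@[12]: -2[10]-1 -3[9]-1 -5[7]+1*
p3 O@[7]: -2[5]-1* -3[4]-1 -5[2]-1
p4 X@[5]: -2[3]-1 -3[2]-1 -5[0]+1*
p5 O@[0] terminal -1; root [14] d11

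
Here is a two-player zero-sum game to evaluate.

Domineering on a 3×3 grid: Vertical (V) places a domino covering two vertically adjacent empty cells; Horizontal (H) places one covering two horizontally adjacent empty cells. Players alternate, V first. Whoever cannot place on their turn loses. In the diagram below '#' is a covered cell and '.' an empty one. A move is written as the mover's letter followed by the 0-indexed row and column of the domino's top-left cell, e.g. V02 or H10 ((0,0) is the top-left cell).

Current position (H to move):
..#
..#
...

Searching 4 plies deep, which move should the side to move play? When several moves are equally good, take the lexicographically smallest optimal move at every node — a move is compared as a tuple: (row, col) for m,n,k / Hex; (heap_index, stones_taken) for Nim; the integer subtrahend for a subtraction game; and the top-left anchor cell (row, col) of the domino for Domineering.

H's best at [..#/..#/...]: H10

ply 1, H at ..#/..#/... | H00=-1→###/..#/...; H10=+1→..#/###/...*; H20=-1→..#/..#/##.; H21=-1→..#/..#/.##
ply 2: ..#/###/... is terminal -1 (V); from ..#/..#/... depth 4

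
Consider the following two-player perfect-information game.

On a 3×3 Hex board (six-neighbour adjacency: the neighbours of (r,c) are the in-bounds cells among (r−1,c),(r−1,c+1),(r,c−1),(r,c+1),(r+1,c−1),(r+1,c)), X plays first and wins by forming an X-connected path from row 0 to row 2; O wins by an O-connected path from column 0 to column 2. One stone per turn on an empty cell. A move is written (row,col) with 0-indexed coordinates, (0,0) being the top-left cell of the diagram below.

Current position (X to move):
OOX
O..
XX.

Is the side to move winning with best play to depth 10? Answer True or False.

X winning at [OOX/O../XX.]: True

[OOX/O../XX.] X move#1: (1,1):+1/OOX/OX./XX.*, (1,2):+1/OOX/O.X/XX., (2,2):+1/OOX/O../XXX
[OOX/OX./XX.] end (terminal -1, O#2); searched OOX/O../XX. to 10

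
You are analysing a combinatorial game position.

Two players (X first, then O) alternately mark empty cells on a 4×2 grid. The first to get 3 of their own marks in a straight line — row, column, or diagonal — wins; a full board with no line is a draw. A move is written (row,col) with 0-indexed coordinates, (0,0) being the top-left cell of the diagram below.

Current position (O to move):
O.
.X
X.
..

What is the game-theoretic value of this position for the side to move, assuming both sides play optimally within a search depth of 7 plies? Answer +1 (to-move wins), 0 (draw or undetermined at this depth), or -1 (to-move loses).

ply 1, O at O./.X/X./.. | (0,1)=+0→OO/.X/X./..*; (1,0)=-1→O./OX/X./..; (2,1)=+0→O./.X/XO/..; (3,0)=-1→O./.X/X./O.; (3,1)=+0→O./.X/X./.O
ply 2, X at OO/.X/X./.. | (1,0)=+0→OO/XX/X./..*; (2,1)=+0→OO/.X/XX/..; (3,0)=+0→OO/.X/X./X.; (3,1)=+0→OO/.X/X./.X
ply 3, O at OO/XX/X./.. | (2,1)=-1→OO/XX/XO/..; (3,0)=+0→OO/XX/X./O.*; (3,1)=-1→OO/XX/X./.O
ply 4, X at OO/XX/X./O. | (2,1)=+0→OO/XX/XX/O.*; (3,1)=+0→OO/XX/X./OX
ply 5, O at OO/XX/XX/O. | (3,1)=+0→OO/XX/XX/OO*
ply 6: OO/XX/XX/OO is terminal +0 (X); from O./.X/X./.. depth 7

value(O./.X/X./.., O) = 0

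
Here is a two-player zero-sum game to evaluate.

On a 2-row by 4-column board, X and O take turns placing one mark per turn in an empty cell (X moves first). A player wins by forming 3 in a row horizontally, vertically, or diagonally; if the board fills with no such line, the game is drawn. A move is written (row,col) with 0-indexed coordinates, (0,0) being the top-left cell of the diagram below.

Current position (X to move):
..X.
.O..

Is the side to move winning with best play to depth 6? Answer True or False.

p1 X@[..X./.O..]: (0,0)[X.X./.O..]+0 (0,1)[.XX./.O..]+1* (0,3)[..XX/.O..]+0 (1,0)[..X./XO..]+0 (1,2)[..X./.OX.]+0 (1,3)[..X./.O.X]+0
p2 O@[.XX./.O..]: (0,0)[OXX./.O..]-1* (0,3)[.XXO/.O..]-1 (1,0)[.XX./OO..]-1 (1,2)[.XX./.OO.]-1 (1,3)[.XX./.O.O]-1
p3 X@[OXX./.O..]: (0,3)[OXXX/.O..]+1* (1,0)[OXX./XO..]+0 (1,2)[OXX./.OX.]+0 (1,3)[OXX./.O.X]+0
p4 O@[OXXX/.O..] terminal -1; root [..X./.O..] d6

X winning at [..X./.O..]: True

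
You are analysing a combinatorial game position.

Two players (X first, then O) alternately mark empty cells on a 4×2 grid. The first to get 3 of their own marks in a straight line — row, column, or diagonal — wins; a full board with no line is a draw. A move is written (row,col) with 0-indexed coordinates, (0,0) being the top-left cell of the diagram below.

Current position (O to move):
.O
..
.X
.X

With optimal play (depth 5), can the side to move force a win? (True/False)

O winning at [.O/../.X/.X]: False

[.O/../.X/.X] O move#1: (0,0):-1/OO/../.X/.X, (1,0):-1/.O/O./.X/.X, (1,1):+0/.O/.O/.X/.X*, (2,0):-1/.O/../OX/.X, (3,0):-1/.O/../.X/OX
[.O/.O/.X/.X] X move#2: (0,0):+0/XO/.O/.X/.X*, (1,0):+0/.O/XO/.X/.X, (2,0):+0/.O/.O/XX/.X, (3,0):+0/.O/.O/.X/XX
[XO/.O/.X/.X] O move#3: (1,0):+0/XO/OO/.X/.X*, (2,0):+0/XO/.O/OX/.X, (3,0):+0/XO/.O/.X/OX
[XO/OO/.X/.X] X move#4: (2,0):+0/XO/OO/XX/.X*, (3,0):+0/XO/OO/.X/XX
[XO/OO/XX/.X] O move#5: (3,0):+0/XO/OO/XX/OX*
[XO/OO/XX/OX] end (terminal +0, X#6); searched .O/../.X/.X to 5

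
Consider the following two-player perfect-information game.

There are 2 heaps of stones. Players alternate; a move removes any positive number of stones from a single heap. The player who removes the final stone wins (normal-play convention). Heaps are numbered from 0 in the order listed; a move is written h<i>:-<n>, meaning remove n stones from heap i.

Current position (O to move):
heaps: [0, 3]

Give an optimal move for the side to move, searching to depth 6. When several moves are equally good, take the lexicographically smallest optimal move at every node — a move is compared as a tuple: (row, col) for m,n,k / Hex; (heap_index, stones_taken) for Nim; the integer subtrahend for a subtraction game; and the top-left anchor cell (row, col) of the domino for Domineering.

ply 1, O at (0,3) | h1:-1=-1→(0,2); h1:-2=-1→(0,1); h1:-3=+1→(0,0)*
ply 2: (0,0) is terminal -1 (X); from (0,3) depth 6

O's best at [(0,3)]: h1:-3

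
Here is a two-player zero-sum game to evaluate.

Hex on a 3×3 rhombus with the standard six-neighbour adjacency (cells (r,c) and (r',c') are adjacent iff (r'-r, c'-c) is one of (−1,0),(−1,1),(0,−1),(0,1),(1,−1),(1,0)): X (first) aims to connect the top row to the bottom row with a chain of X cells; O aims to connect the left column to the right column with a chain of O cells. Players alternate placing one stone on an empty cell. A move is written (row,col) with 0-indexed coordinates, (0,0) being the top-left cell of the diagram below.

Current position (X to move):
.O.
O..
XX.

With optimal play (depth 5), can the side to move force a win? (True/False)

ply 1, X at .O./O../XX. | (0,0)=-1→XO./O../XX.; (0,2)=+1→.OX/O../XX.*; (1,1)=-1→.O./OX./XX.; (1,2)=-1→.O./O.X/XX.; (2,2)=-1→.O./O../XXX
ply 2, O at .OX/O../XX. | (0,0)=-1→OOX/O../XX.*; (1,1)=-1→.OX/OO./XX.; (1,2)=-1→.OX/O.O/XX.; (2,2)=-1→.OX/O../XXO
ply 3, X at OOX/O../XX. | (1,1)=+1→OOX/OX./XX.*; (1,2)=+1→OOX/O.X/XX.; (2,2)=+1→OOX/O../XXX
ply 4: OOX/OX./XX. is terminal -1 (O); from .O./O../XX. depth 5

X winning at [.O./O../XX.]: True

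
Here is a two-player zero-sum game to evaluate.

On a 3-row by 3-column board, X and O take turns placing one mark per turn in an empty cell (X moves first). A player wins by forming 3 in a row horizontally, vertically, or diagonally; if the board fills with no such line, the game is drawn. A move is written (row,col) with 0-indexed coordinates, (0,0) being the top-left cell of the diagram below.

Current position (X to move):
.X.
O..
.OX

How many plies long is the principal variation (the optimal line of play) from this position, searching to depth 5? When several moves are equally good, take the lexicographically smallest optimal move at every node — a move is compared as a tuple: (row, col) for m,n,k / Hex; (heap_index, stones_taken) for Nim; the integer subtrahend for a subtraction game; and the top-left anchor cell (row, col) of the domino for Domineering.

PV length from [.X./O../.OX]: 3 plies

[.X./O../.OX] X move#1: (0,0):+1/XX./O../.OX*, (0,2):+1/.XX/O../.OX, (1,1):+0/.X./OX./.OX, (1,2):+0/.X./O.X/.OX, (2,0):+0/.X./O../XOX
[XX./O../.OX] O move#2: (0,2):-1/XXO/O../.OX*, (1,1):-1/XX./OO./.OX, (1,2):-1/XX./O.O/.OX, (2,0):-1/XX./O../OOX
[XXO/O../.OX] X move#3: (1,1):+1/XXO/OX./.OX*, (1,2):+0/XXO/O.X/.OX, (2,0):+0/XXO/O../XOX
[XXO/OX./.OX] end (terminal -1, O#4); searched .X./O../.OX to 5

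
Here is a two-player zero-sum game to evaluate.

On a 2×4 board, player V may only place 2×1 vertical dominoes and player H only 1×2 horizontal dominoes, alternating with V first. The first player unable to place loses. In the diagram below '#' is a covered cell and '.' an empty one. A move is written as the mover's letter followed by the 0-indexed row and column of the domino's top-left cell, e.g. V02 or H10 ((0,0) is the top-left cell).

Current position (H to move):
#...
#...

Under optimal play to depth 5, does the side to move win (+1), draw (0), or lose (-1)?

value(#.../#..., H) = +1

p1 H@[#.../#...]: H01[###./#...]+1* H02[#.##/#...]+1 H11[#.../###.]+1 H12[#.../#.##]+1
p2 V@[###./#...]: V03[####/#..#]-1*
p3 H@[####/#..#]: H11[####/####]+1*
p4 V@[####/####] terminal -1; root [#.../#...] d5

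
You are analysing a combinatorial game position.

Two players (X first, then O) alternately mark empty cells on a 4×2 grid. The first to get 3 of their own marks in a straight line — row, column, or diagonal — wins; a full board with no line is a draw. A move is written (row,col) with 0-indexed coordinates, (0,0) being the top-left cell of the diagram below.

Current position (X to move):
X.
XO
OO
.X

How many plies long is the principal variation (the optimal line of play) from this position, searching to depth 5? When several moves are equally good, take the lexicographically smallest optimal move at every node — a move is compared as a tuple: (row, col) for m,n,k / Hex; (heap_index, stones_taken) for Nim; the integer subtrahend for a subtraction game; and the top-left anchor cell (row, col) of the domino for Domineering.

PV length from [X./XO/OO/.X]: 2 plies

[X./XO/OO/.X] X move#1: (0,1):+0/XX/XO/OO/.X*, (3,0):-1/X./XO/OO/XX
[XX/XO/OO/.X] O move#2: (3,0):+0/XX/XO/OO/OX*
[XX/XO/OO/OX] end (terminal +0, X#3); searched X./XO/OO/.X to 5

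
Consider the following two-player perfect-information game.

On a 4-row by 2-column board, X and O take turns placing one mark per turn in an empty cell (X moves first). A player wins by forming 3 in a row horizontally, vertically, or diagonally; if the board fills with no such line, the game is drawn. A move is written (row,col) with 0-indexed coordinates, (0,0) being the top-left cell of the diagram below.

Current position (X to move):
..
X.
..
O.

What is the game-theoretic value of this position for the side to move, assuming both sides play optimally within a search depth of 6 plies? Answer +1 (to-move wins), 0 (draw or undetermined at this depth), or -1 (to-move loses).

ply 1, X at ../X./../O. | (0,0)=+0→X./X./../O.*; (0,1)=+0→.X/X./../O.; (1,1)=+0→../XX/../O.; (2,0)=+0→../X./X./O.; (2,1)=+0→../X./.X/O.; (3,1)=+0→../X./../OX
ply 2, O at X./X./../O. | (0,1)=-1→XO/X./../O.; (1,1)=-1→X./XO/../O.; (2,0)=+0→X./X./O./O.*; (2,1)=-1→X./X./.O/O.; (3,1)=-1→X./X./../OO
ply 3, X at X./X./O./O. | (0,1)=+0→XX/X./O./O.*; (1,1)=+0→X./XX/O./O.; (2,1)=+0→X./X./OX/O.; (3,1)=+0→X./X./O./OX
ply 4, O at XX/X./O./O. | (1,1)=+0→XX/XO/O./O.*; (2,1)=+0→XX/X./OO/O.; (3,1)=+0→XX/X./O./OO
ply 5, X at XX/XO/O./O. | (2,1)=+0→XX/XO/OX/O.*; (3,1)=+0→XX/XO/O./OX
ply 6, O at XX/XO/OX/O. | (3,1)=+0→XX/XO/OX/OO*
ply 7: XX/XO/OX/OO is terminal +0 (X); from ../X./../O. depth 6

value(../X./../O., X) = 0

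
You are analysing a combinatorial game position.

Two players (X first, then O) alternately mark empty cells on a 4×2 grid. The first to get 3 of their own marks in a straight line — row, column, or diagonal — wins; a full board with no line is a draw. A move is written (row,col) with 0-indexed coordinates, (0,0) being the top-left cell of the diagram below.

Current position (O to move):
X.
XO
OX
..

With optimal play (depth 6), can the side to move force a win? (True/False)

O winning at [X./XO/OX/..]: False

p1 O@[X./XO/OX/..]: (0,1)[XO/XO/OX/..]+0* (3,0)[X./XO/OX/O.]+0 (3,1)[X./XO/OX/.O]+0
p2 X@[XO/XO/OX/..]: (3,0)[XO/XO/OX/X.]+0* (3,1)[XO/XO/OX/.X]+0
p3 O@[XO/XO/OX/X.]: (3,1)[XO/XO/OX/XO]+0*
p4 X@[XO/XO/OX/XO] terminal +0; root [X./XO/OX/..] d6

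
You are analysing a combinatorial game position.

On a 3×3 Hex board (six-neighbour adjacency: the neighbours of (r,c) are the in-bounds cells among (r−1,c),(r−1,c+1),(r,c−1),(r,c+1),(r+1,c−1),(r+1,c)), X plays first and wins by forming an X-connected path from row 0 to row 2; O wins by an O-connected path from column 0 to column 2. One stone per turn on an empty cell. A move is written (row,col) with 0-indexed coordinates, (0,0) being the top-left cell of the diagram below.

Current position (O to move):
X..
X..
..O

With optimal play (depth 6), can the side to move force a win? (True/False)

O winning at [X../X../..O]: True

p1 O@[X../X../..O]: (0,1)[XO./X../..O]-1 (0,2)[X.O/X../..O]-1 (1,1)[X../XO./..O]-1 (1,2)[X../X.O/..O]-1 (2,0)[X../X../O.O]+1* (2,1)[X../X../.OO]-1
p2 X@[X../X../O.O]: (0,1)[XX./X../O.O]-1* (0,2)[X.X/X../O.O]-1 (1,1)[X../XX./O.O]-1 (1,2)[X../X.X/O.O]-1 (2,1)[X../X../OXO]-1
p3 O@[XX./X../O.O]: (0,2)[XXO/X../O.O]+1* (1,1)[XX./XO./O.O]+1 (1,2)[XX./X.O/O.O]+1 (2,1)[XX./X../OOO]+1
p4 X@[XXO/X../O.O]: (1,1)[XXO/XX./O.O]-1* (1,2)[XXO/X.X/O.O]-1 (2,1)[XXO/X../OXO]-1
p5 O@[XXO/XX./O.O]: (1,2)[XXO/XXO/O.O]-1 (2,1)[XXO/XX./OOO]+1*
p6 X@[XXO/XX./OOO] terminal -1; root [X../X../..O] d6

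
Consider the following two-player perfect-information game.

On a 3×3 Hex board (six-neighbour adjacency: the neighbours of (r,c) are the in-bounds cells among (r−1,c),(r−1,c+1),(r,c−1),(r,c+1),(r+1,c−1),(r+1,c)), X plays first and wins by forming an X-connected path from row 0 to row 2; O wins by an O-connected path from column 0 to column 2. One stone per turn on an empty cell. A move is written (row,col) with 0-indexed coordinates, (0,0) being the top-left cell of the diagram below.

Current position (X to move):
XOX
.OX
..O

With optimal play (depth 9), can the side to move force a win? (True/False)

p1 X@[XOX/.OX/..O]: (1,0)[XOX/XOX/..O]+1* (2,0)[XOX/.OX/X.O]+1 (2,1)[XOX/.OX/.XO]+1
p2 O@[XOX/XOX/..O]: (2,0)[XOX/XOX/O.O]-1* (2,1)[XOX/XOX/.OO]-1
p3 X@[XOX/XOX/O.O]: (2,1)[XOX/XOX/OXO]+1*
p4 O@[XOX/XOX/OXO] terminal -1; root [XOX/.OX/..O] d9

X winning at [XOX/.OX/..O]: True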